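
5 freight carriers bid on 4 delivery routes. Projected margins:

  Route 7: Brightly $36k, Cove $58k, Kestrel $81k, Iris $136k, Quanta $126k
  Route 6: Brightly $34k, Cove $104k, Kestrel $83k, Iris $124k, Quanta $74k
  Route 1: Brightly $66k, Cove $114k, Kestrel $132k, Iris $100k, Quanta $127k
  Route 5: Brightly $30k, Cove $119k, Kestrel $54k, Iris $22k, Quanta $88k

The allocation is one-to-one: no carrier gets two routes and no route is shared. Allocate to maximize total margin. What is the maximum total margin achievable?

Treat this as an assignment problem: match each carrier to one route.
Optimal: Quanta→Route 7 ($126k), Iris→Route 6 ($124k), Kestrel→Route 1 ($132k), Cove→Route 5 ($119k) — total 126+124+132+119 = $501k.
Next-best assignment: Iris→Route 7, Kestrel→Route 6, Quanta→Route 1, Cove→Route 5 = $465k.
Checked against all permutations: $501k is optimal.

Maximum total: $501k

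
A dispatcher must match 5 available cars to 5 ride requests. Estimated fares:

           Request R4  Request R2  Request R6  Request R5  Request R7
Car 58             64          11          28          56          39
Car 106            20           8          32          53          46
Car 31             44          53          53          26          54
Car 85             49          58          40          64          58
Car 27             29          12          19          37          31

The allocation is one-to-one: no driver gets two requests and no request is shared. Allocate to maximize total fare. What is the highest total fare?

Maximum total: $259

Optimal: Car 58→Request R4 ($64), Car 106→Request R5 ($53), Car 31→Request R6 ($53), Car 85→Request R2 ($58), Car 27→Request R7 ($31) — total 64+53+53+58+31 = $259.
Next-best assignment: Car 58→Request R4, Car 106→Request R7, Car 31→Request R6, Car 85→Request R2, Car 27→Request R5 = $258.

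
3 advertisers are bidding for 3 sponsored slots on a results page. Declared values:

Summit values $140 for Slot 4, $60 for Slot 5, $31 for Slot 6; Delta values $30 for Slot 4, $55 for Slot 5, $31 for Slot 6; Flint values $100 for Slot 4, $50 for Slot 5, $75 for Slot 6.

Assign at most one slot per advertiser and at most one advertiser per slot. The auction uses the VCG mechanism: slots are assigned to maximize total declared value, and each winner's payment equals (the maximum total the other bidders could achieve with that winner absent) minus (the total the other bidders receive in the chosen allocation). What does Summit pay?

Efficient allocation: Summit→Slot 4 ($140), Delta→Slot 5 ($55), Flint→Slot 6 ($75); total welfare W = $270.
Summit receives Slot 4 at value $140, so the others get W − 140 = $130.
Without Summit: best allocation of the remaining 2 bidders over all 3 slots is Delta→Slot 5 ($55), Flint→Slot 4 ($100), total $155.
VCG payment = (others' best without Summit) − (others' welfare with Summit) = 155 − 130 = $25.

Summit pays $25.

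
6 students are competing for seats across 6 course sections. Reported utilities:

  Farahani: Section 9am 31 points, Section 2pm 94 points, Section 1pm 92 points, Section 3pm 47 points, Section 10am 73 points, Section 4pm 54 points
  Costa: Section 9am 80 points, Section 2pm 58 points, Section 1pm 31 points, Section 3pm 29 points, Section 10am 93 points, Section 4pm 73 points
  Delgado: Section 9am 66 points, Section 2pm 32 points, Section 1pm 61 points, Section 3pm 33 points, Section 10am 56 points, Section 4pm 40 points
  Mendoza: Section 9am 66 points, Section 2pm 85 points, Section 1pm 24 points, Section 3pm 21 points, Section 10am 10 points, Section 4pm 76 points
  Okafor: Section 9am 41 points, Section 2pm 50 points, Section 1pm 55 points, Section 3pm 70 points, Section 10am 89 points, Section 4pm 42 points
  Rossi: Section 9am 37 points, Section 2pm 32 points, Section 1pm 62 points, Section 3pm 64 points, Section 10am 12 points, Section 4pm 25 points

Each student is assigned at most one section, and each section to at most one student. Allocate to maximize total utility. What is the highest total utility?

Maximum total: 469 points

Optimal: Farahani→Section 1pm (92 points), Costa→Section 4pm (73 points), Delgado→Section 9am (66 points), Mendoza→Section 2pm (85 points), Okafor→Section 10am (89 points), Rossi→Section 3pm (64 points) — total 92+73+66+85+89+64 = 469 points.
Swapping Costa↔Okafor (Costa→Section 10am 93 points, Okafor→Section 4pm 42 points) loses 27.
No other one-to-one assignment exceeds 469 points.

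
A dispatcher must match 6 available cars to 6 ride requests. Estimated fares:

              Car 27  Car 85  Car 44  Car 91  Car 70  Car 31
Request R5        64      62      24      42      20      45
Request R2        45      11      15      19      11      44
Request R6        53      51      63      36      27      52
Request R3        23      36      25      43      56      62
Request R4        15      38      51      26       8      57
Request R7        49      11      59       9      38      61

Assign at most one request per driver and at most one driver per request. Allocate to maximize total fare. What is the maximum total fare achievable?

Optimal: Car 27→Request R2 ($45), Car 85→Request R5 ($62), Car 44→Request R7 ($59), Car 91→Request R6 ($36), Car 70→Request R3 ($56), Car 31→Request R4 ($57) — total 45+62+59+36+56+57 = $315.
Column-greedy (each request in turn goes to its best remaining driver) gives $274, worse by 41.
Next-best assignment: Car 27→Request R2, Car 85→Request R5, Car 44→Request R6, Car 91→Request R4, Car 70→Request R3, Car 31→Request R7 = $313.

Max total: $315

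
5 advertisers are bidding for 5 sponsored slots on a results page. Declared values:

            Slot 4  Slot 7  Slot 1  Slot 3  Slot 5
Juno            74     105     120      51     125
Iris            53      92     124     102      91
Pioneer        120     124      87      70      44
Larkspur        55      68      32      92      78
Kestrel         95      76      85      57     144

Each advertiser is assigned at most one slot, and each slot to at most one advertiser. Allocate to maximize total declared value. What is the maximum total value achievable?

Maximum total: $585

This is a one-to-one assignment (maximum-weight bipartite matching).
Optimal: Juno→Slot 7 ($105), Iris→Slot 1 ($124), Pioneer→Slot 4 ($120), Larkspur→Slot 3 ($92), Kestrel→Slot 5 ($144) — total 105+124+120+92+144 = $585.
Max-entry greedy (repeatedly take the single best remaining cell) gives $558, worse by 27.
Swapping Juno↔Pioneer (Juno→Slot 4 $74, Pioneer→Slot 7 $124) loses 27.
Checked against all permutations: $585 is optimal.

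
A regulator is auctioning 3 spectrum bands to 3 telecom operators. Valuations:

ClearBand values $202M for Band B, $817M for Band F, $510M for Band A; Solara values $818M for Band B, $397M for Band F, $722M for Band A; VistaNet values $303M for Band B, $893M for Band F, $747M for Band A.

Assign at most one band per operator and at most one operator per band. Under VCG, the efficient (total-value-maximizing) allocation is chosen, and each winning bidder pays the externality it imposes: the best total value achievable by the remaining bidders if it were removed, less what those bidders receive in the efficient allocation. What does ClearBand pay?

Efficient allocation: ClearBand→Band F ($817M), Solara→Band B ($818M), VistaNet→Band A ($747M); total welfare W = $2382M.
ClearBand receives Band F at value $817M, so the others get W − 817 = $1565M.
Without ClearBand: best allocation of the remaining 2 bidders over all 3 bands is Solara→Band B ($818M), VistaNet→Band F ($893M), total $1711M.
VCG payment = (others' best without ClearBand) − (others' welfare with ClearBand) = 1711 − 1565 = $146M.

ClearBand pays $146M.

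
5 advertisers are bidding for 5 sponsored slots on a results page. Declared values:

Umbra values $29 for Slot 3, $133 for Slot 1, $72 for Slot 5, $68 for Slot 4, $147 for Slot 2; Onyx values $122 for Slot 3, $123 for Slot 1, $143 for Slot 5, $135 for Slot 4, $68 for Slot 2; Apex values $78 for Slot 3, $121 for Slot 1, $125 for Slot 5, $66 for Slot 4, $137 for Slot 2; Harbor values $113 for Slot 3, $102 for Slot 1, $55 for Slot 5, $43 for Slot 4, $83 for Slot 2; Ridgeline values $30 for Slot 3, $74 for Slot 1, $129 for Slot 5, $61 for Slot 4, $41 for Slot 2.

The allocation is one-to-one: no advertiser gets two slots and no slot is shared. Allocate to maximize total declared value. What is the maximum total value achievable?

Optimal: Umbra→Slot 1 ($133), Onyx→Slot 4 ($135), Apex→Slot 2 ($137), Harbor→Slot 3 ($113), Ridgeline→Slot 5 ($129) — total 133+135+137+113+129 = $647.
Max-entry greedy (repeatedly take the single best remaining cell) gives $585, worse by 62.

Max total: $647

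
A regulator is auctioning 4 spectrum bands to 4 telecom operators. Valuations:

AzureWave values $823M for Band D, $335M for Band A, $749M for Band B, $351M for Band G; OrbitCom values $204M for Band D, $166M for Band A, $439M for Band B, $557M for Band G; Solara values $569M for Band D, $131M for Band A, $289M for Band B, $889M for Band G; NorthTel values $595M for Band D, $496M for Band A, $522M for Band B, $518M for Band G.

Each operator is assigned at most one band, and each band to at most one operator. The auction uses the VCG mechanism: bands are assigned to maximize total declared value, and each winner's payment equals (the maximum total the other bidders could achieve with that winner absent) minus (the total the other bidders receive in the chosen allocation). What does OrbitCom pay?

Efficient allocation: AzureWave→Band D ($823M), OrbitCom→Band B ($439M), Solara→Band G ($889M), NorthTel→Band A ($496M); total welfare W = $2647M.
OrbitCom receives Band B at value $439M, so the others get W − 439 = $2208M.
Without OrbitCom: best allocation of the remaining 3 bidders over all 4 bands is AzureWave→Band D ($823M), Solara→Band G ($889M), NorthTel→Band B ($522M), total $2234M.
VCG payment = (others' best without OrbitCom) − (others' welfare with OrbitCom) = 2234 − 2208 = $26M.

OrbitCom pays $26M.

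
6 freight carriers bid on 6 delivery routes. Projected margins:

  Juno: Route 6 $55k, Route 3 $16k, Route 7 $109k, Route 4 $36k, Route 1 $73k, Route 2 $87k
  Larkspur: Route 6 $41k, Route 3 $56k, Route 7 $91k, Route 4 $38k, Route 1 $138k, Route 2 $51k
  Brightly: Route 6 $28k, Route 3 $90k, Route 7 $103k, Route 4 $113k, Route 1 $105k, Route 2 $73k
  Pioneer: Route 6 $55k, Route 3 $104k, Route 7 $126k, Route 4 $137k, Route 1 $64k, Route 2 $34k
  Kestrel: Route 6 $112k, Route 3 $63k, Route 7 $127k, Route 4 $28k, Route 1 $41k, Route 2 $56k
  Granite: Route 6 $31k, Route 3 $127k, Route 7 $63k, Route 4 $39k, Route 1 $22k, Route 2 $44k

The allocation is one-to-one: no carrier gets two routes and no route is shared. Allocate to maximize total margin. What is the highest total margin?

This is the linear assignment problem.
Optimal: Juno→Route 2 ($87k), Larkspur→Route 1 ($138k), Brightly→Route 7 ($103k), Pioneer→Route 4 ($137k), Kestrel→Route 6 ($112k), Granite→Route 3 ($127k) — total 87+138+103+137+112+127 = $704k.
Max-entry greedy (repeatedly take the single best remaining cell) gives $644k, worse by 60.
Next-best assignment: Juno→Route 2, Larkspur→Route 1, Brightly→Route 4, Pioneer→Route 7, Kestrel→Route 6, Granite→Route 3 = $703k.

Max total: $704k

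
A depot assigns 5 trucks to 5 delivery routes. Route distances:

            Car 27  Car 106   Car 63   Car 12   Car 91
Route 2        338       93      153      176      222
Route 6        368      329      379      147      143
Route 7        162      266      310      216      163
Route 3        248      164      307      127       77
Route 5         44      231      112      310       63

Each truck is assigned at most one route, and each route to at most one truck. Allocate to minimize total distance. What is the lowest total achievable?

Min total: 591 km

Treat this as an assignment problem: match each truck to one route.
Optimal: Car 27→Route 7 (162 km), Car 106→Route 2 (93 km), Car 63→Route 5 (112 km), Car 12→Route 6 (147 km), Car 91→Route 3 (77 km) — total 162+93+112+147+77 = 591 km.
Row-greedy (each truck in turn takes its cheapest remaining route) gives 754 km, worse by 163.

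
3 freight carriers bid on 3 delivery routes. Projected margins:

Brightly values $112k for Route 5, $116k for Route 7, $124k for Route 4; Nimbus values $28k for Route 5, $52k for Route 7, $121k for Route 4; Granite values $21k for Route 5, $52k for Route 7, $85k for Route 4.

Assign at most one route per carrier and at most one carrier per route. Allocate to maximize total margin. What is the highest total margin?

Treat this as an assignment problem: match each carrier to one route.
Optimal: Brightly→Route 5 ($112k), Nimbus→Route 4 ($121k), Granite→Route 7 ($52k) — total 112+121+52 = $285k.
Max-entry greedy (repeatedly take the single best remaining cell) gives $197k, worse by 88.
Checked against all permutations: $285k is optimal.

Max total: $285k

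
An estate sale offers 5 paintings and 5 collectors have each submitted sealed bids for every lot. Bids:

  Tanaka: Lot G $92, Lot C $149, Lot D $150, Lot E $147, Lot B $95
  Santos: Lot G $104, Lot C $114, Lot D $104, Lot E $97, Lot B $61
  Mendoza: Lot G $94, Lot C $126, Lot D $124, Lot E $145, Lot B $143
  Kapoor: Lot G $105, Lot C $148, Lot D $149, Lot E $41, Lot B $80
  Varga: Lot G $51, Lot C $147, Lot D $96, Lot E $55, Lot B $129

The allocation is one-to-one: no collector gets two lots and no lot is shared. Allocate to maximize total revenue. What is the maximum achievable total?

Maximum total: $690

This is the linear assignment problem.
Optimal: Tanaka→Lot E ($147), Santos→Lot G ($104), Mendoza→Lot B ($143), Kapoor→Lot D ($149), Varga→Lot C ($147) — total 147+104+143+149+147 = $690.
Row-greedy (each collector in turn takes its best remaining lot) gives $643, worse by 47.
Next-best assignment: Tanaka→Lot C, Santos→Lot G, Mendoza→Lot E, Kapoor→Lot D, Varga→Lot B = $676.
Every other assignment is strictly worse.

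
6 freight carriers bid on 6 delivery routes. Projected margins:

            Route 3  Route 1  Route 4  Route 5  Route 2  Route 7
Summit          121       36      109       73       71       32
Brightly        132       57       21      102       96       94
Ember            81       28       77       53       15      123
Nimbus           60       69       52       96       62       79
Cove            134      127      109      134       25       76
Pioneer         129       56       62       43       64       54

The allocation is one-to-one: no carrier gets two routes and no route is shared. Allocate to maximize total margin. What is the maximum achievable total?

Maximum total: $680k

Optimal: Summit→Route 4 ($109k), Brightly→Route 2 ($96k), Ember→Route 7 ($123k), Nimbus→Route 5 ($96k), Cove→Route 1 ($127k), Pioneer→Route 3 ($129k) — total 109+96+123+96+127+129 = $680k.
Column-greedy (each route in turn goes to its best remaining carrier) gives $601k, worse by 79.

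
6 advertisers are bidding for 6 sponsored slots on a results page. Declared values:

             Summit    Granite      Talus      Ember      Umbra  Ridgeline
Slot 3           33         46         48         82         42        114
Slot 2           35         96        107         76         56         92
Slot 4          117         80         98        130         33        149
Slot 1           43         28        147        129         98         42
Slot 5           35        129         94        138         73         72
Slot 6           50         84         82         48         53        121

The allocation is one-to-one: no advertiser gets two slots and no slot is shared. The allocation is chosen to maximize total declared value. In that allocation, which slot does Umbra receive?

Treat this as an assignment problem: match each advertiser to one slot.
Optimal: Summit→Slot 4 ($117), Granite→Slot 2 ($96), Talus→Slot 1 ($147), Ember→Slot 5 ($138), Umbra→Slot 6 ($53), Ridgeline→Slot 3 ($114) — total 117+96+147+138+53+114 = $665.
Row-greedy (each advertiser in turn takes its best remaining slot) gives $652, worse by 13.
Next-best assignment: Summit→Slot 4, Granite→Slot 2, Talus→Slot 1, Ember→Slot 5, Umbra→Slot 3, Ridgeline→Slot 6 = $661.
Swapping Ridgeline↔Ember (Ridgeline→Slot 5 $72, Ember→Slot 3 $82) loses 98.
Checked against all permutations: $665 is optimal.
Umbra's own top slot is Slot 1 ($98), but forcing Umbra→Slot 1 and reassigning the rest optimally gives only $658 — worse by 7.

Umbra receives Slot 6.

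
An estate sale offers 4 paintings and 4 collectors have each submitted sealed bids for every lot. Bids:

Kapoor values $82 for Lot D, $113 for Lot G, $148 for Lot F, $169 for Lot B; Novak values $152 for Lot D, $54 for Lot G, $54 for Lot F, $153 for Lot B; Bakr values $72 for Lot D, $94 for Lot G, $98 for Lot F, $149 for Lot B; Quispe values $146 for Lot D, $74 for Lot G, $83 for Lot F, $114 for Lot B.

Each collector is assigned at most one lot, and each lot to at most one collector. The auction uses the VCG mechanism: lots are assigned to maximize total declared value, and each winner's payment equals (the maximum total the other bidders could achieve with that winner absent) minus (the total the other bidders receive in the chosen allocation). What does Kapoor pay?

Efficient allocation: Kapoor→Lot F ($148), Novak→Lot B ($153), Bakr→Lot G ($94), Quispe→Lot D ($146); total welfare W = $541.
Kapoor receives Lot F at value $148, so the others get W − 148 = $393.
Without Kapoor: best allocation of the remaining 3 bidders over all 4 lots is Novak→Lot B ($153), Bakr→Lot F ($98), Quispe→Lot D ($146), total $397.
VCG payment = (others' best without Kapoor) − (others' welfare with Kapoor) = 397 − 393 = $4.

Kapoor pays $4.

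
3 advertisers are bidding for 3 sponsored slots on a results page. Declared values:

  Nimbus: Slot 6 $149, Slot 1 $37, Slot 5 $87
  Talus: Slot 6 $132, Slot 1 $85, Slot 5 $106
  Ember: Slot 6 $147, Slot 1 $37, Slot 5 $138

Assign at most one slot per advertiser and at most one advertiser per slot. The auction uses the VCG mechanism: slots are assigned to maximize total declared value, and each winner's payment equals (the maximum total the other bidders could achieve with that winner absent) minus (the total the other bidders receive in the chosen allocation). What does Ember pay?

Ember pays $21.

Efficient allocation: Nimbus→Slot 6 ($149), Talus→Slot 1 ($85), Ember→Slot 5 ($138); total welfare W = $372.
Ember receives Slot 5 at value $138, so the others get W − 138 = $234.
Without Ember: best allocation of the remaining 2 bidders over all 3 slots is Nimbus→Slot 6 ($149), Talus→Slot 5 ($106), total $255.
VCG payment = (others' best without Ember) − (others' welfare with Ember) = 255 − 234 = $21.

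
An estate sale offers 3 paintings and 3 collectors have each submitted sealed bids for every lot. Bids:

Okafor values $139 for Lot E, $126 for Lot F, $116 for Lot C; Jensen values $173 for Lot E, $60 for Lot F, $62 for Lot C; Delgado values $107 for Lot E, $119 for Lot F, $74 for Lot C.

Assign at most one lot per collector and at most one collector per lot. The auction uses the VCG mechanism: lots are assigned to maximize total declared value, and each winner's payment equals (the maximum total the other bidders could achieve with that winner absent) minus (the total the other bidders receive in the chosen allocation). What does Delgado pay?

Delgado pays $10.

Efficient allocation: Okafor→Lot C ($116), Jensen→Lot E ($173), Delgado→Lot F ($119); total welfare W = $408.
Delgado receives Lot F at value $119, so the others get W − 119 = $289.
Without Delgado: best allocation of the remaining 2 bidders over all 3 lots is Okafor→Lot F ($126), Jensen→Lot E ($173), total $299.
VCG payment = (others' best without Delgado) − (others' welfare with Delgado) = 299 − 289 = $10.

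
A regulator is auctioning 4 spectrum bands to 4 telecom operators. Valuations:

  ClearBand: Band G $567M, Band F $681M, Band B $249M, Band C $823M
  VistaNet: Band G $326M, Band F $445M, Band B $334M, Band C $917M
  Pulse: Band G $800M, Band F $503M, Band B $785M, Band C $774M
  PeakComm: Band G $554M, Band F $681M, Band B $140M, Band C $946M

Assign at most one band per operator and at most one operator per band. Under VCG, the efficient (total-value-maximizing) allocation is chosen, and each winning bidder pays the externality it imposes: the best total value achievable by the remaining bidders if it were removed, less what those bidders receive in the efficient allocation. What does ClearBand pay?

Efficient allocation: ClearBand→Band G ($567M), VistaNet→Band C ($917M), Pulse→Band B ($785M), PeakComm→Band F ($681M); total welfare W = $2950M.
ClearBand receives Band G at value $567M, so the others get W − 567 = $2383M.
Without ClearBand: best allocation of the remaining 3 bidders over all 4 bands is VistaNet→Band C ($917M), Pulse→Band G ($800M), PeakComm→Band F ($681M), total $2398M.
VCG payment = (others' best without ClearBand) − (others' welfare with ClearBand) = 2398 − 2383 = $15M.

ClearBand pays $15M.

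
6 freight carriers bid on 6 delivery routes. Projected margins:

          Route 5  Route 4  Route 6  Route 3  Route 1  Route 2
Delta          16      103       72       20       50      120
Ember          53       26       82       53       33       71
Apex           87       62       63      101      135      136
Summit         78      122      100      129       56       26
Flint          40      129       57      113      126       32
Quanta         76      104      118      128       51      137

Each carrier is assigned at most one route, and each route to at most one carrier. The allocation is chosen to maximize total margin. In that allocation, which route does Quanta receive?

Optimal: Delta→Route 2 ($120k), Ember→Route 5 ($53k), Apex→Route 1 ($135k), Summit→Route 3 ($129k), Flint→Route 4 ($129k), Quanta→Route 6 ($118k) — total 120+53+135+129+129+118 = $684k.
Next-best assignment: Delta→Route 2, Ember→Route 6, Apex→Route 1, Summit→Route 5, Flint→Route 4, Quanta→Route 3 = $672k.
Quanta's own top route is Route 2 ($137k), but forcing Quanta→Route 2 and reassigning the rest optimally gives only $664k — worse by 20.

Quanta receives Route 6.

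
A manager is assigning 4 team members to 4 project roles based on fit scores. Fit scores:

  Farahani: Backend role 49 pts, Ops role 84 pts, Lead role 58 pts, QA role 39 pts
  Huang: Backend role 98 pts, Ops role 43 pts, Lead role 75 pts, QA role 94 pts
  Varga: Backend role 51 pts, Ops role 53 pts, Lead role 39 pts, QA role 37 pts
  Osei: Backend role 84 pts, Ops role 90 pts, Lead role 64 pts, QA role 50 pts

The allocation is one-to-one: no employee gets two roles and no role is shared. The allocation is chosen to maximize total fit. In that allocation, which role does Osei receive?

Osei receives Backend role.

This is a one-to-one assignment (maximum-weight bipartite matching).
Optimal: Farahani→Ops role (84 pts), Huang→QA role (94 pts), Varga→Lead role (39 pts), Osei→Backend role (84 pts) — total 84+94+39+84 = 301 pts.
Swapping Farahani↔Varga (Farahani→Lead role 58 pts, Varga→Ops role 53 pts) loses 12.
Osei's own top role is Ops role (90 pts), but forcing Osei→Ops role and reassigning the rest optimally gives only 293 pts — worse by 8.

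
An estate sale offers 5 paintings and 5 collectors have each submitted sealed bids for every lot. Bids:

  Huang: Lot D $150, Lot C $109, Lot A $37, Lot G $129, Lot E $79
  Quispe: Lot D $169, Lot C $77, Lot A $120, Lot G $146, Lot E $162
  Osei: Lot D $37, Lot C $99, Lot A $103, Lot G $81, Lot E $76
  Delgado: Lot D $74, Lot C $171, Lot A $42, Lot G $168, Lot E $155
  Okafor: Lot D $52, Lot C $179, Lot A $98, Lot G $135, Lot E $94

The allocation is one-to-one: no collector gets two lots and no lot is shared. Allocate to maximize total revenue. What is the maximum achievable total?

Max total: $762

Optimal: Huang→Lot D ($150), Quispe→Lot E ($162), Osei→Lot A ($103), Delgado→Lot G ($168), Okafor→Lot C ($179) — total 150+162+103+168+179 = $762.
Max-entry greedy (repeatedly take the single best remaining cell) gives $698, worse by 64.
Next-best assignment: Huang→Lot G, Quispe→Lot D, Osei→Lot A, Delgado→Lot E, Okafor→Lot C = $735.
Checked against all permutations: $762 is optimal.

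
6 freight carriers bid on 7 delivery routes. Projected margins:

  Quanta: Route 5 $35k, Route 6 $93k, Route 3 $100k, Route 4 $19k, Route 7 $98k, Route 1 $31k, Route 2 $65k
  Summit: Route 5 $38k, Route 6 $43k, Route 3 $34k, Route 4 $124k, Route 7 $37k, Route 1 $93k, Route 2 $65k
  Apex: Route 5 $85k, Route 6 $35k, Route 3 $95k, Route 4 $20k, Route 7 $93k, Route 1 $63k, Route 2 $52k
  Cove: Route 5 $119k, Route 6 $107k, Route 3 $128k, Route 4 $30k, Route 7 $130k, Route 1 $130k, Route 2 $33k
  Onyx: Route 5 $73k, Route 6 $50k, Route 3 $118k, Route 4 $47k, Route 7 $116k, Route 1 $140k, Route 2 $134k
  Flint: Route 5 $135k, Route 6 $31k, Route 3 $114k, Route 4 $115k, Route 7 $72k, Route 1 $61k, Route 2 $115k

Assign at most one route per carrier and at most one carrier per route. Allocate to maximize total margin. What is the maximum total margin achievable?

Max total: $717k

Optimal: Quanta→Route 6 ($93k), Summit→Route 4 ($124k), Apex→Route 3 ($95k), Cove→Route 7 ($130k), Onyx→Route 1 ($140k), Flint→Route 5 ($135k) — total 93+124+95+130+140+135 = $717k.
Max-entry greedy (repeatedly take the single best remaining cell) gives $681k, worse by 36.
Next-best assignment: Quanta→Route 3, Summit→Route 4, Apex→Route 7, Cove→Route 1, Onyx→Route 2, Flint→Route 5 = $716k.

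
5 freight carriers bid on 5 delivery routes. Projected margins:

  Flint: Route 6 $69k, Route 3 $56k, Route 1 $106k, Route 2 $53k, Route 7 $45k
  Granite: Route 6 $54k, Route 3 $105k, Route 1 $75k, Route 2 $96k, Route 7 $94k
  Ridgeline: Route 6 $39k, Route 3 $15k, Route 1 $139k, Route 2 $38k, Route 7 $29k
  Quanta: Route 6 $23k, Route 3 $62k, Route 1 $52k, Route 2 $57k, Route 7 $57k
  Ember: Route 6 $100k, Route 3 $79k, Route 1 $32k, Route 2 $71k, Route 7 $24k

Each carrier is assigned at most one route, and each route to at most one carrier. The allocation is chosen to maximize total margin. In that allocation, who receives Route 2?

Flint receives Route 2.

Optimal: Flint→Route 2 ($53k), Granite→Route 3 ($105k), Ridgeline→Route 1 ($139k), Quanta→Route 7 ($57k), Ember→Route 6 ($100k) — total 53+105+139+57+100 = $454k.
Max-entry greedy (repeatedly take the single best remaining cell) gives $446k, worse by 8.
Next-best assignment: Flint→Route 3, Granite→Route 2, Ridgeline→Route 1, Quanta→Route 7, Ember→Route 6 = $448k.
Flint's own top route is Route 1 ($106k), but forcing Flint→Route 1 and reassigning the rest optimally gives only $406k — worse by 48.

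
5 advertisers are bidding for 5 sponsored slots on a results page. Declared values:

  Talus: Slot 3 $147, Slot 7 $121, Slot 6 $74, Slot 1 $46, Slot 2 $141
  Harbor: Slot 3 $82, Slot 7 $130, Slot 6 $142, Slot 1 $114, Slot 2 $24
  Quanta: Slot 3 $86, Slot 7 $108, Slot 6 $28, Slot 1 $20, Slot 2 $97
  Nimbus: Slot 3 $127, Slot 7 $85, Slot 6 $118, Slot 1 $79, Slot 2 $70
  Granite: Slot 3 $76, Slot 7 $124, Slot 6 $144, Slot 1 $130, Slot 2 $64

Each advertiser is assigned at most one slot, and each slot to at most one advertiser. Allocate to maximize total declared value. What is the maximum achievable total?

Optimal: Talus→Slot 2 ($141), Harbor→Slot 6 ($142), Quanta→Slot 7 ($108), Nimbus→Slot 3 ($127), Granite→Slot 1 ($130) — total 141+142+108+127+130 = $648.
Row-greedy (each advertiser in turn takes its best remaining slot) gives $540, worse by 108.
Swapping Harbor↔Granite (Harbor→Slot 1 $114, Granite→Slot 6 $144) loses 14.

Max total: $648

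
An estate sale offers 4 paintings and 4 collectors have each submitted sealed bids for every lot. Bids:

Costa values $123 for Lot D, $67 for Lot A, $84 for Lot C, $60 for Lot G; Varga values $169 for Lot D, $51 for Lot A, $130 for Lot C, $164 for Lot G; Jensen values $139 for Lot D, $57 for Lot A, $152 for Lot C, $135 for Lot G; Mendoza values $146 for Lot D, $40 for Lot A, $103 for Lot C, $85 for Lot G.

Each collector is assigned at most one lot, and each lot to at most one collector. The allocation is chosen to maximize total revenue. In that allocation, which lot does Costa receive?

Costa receives Lot A.

This is the linear assignment problem.
Optimal: Costa→Lot A ($67), Varga→Lot G ($164), Jensen→Lot C ($152), Mendoza→Lot D ($146) — total 67+164+152+146 = $529.
Row-greedy (each collector in turn takes its best remaining lot) gives $479, worse by 50.
Every other assignment is strictly worse.
Costa's own top lot is Lot D ($123), but forcing Costa→Lot D and reassigning the rest optimally gives only $479 — worse by 50.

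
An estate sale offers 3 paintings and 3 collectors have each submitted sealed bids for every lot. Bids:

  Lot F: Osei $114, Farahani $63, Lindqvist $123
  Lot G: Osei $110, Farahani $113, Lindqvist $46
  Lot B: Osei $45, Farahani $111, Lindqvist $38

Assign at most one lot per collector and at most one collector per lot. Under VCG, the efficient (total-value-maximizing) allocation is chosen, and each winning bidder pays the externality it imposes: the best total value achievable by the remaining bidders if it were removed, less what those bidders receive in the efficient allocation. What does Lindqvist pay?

Lindqvist pays $6.

Efficient allocation: Osei→Lot G ($110), Farahani→Lot B ($111), Lindqvist→Lot F ($123); total welfare W = $344.
Lindqvist receives Lot F at value $123, so the others get W − 123 = $221.
Without Lindqvist: best allocation of the remaining 2 bidders over all 3 lots is Osei→Lot F ($114), Farahani→Lot G ($113), total $227.
VCG payment = (others' best without Lindqvist) − (others' welfare with Lindqvist) = 227 − 221 = $6.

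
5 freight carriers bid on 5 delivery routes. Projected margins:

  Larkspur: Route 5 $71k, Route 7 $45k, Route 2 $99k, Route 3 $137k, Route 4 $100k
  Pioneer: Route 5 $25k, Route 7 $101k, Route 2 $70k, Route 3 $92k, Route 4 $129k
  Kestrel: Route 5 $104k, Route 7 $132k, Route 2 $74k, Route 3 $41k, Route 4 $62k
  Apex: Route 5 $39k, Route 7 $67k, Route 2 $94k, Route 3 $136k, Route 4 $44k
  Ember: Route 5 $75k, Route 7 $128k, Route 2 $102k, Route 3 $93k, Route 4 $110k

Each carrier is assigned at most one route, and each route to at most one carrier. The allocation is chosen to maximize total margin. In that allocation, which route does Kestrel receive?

Treat this as an assignment problem: match each carrier to one route.
Optimal: Larkspur→Route 2 ($99k), Pioneer→Route 4 ($129k), Kestrel→Route 5 ($104k), Apex→Route 3 ($136k), Ember→Route 7 ($128k) — total 99+129+104+136+128 = $596k.
Row-greedy (each carrier in turn takes its best remaining route) gives $567k, worse by 29.
Next-best assignment: Larkspur→Route 3, Pioneer→Route 4, Kestrel→Route 5, Apex→Route 2, Ember→Route 7 = $592k.
No other one-to-one assignment exceeds $596k.
Kestrel's own top route is Route 7 ($132k), but forcing Kestrel→Route 7 and reassigning the rest optimally gives only $571k — worse by 25.

Kestrel receives Route 5.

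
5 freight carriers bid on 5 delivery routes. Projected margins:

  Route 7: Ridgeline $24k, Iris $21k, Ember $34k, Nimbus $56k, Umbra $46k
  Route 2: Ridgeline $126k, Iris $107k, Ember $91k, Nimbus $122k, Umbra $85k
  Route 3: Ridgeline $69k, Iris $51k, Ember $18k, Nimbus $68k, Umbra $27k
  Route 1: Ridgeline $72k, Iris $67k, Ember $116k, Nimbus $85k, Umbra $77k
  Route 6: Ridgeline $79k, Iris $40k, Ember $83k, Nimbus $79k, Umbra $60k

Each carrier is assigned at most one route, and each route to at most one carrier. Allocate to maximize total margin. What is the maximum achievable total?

Max total: $418k

Optimal: Ridgeline→Route 2 ($126k), Iris→Route 3 ($51k), Ember→Route 1 ($116k), Nimbus→Route 6 ($79k), Umbra→Route 7 ($46k) — total 126+51+116+79+46 = $418k.
Column-greedy (each route in turn goes to its best remaining carrier) gives $409k, worse by 9.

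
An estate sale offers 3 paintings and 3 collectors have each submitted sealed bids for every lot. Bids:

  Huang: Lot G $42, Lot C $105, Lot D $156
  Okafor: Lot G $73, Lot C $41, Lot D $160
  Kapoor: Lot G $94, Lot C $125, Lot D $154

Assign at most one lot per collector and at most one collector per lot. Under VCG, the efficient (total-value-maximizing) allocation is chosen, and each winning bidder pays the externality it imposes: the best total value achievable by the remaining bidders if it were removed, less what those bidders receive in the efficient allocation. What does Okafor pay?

Okafor pays $82.

Efficient allocation: Huang→Lot C ($105), Okafor→Lot D ($160), Kapoor→Lot G ($94); total welfare W = $359.
Okafor receives Lot D at value $160, so the others get W − 160 = $199.
Without Okafor: best allocation of the remaining 2 bidders over all 3 lots is Huang→Lot D ($156), Kapoor→Lot C ($125), total $281.
VCG payment = (others' best without Okafor) − (others' welfare with Okafor) = 281 − 199 = $82.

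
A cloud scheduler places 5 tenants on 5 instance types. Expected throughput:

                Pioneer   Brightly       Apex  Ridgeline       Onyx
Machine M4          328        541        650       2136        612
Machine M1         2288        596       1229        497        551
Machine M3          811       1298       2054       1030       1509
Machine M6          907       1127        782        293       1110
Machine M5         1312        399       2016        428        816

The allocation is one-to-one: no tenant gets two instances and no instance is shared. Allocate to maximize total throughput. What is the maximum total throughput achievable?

Max total: 9076 ops/s

Optimal: Pioneer→Machine M1 (2288 ops/s), Brightly→Machine M6 (1127 ops/s), Apex→Machine M5 (2016 ops/s), Ridgeline→Machine M4 (2136 ops/s), Onyx→Machine M3 (1509 ops/s) — total 2288+1127+2016+2136+1509 = 9076 ops/s.
Column-greedy (each instance in turn goes to its best remaining tenant) gives 8421 ops/s, worse by 655.
Next-best assignment: Pioneer→Machine M1, Brightly→Machine M3, Apex→Machine M5, Ridgeline→Machine M4, Onyx→Machine M6 = 8848 ops/s.
Every other assignment is strictly worse.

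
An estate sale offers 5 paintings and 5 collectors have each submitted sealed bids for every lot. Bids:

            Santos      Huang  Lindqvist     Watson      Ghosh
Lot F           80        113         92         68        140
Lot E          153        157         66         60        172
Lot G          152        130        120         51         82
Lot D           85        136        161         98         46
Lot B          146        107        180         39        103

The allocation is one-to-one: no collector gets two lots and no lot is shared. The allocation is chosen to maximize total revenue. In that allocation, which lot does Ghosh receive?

Ghosh receives Lot F.

This is a one-to-one assignment (maximum-weight bipartite matching).
Optimal: Santos→Lot G ($152), Huang→Lot E ($157), Lindqvist→Lot B ($180), Watson→Lot D ($98), Ghosh→Lot F ($140) — total 152+157+180+98+140 = $727.
Column-greedy (each lot in turn goes to its best remaining collector) gives $649, worse by 78.
Next-best assignment: Santos→Lot G, Huang→Lot F, Lindqvist→Lot B, Watson→Lot D, Ghosh→Lot E = $715.
Swapping Ghosh↔Santos (Ghosh→Lot G $82, Santos→Lot F $80) loses 130.
Ghosh's own top lot is Lot E ($172), but forcing Ghosh→Lot E and reassigning the rest optimally gives only $715 — worse by 12.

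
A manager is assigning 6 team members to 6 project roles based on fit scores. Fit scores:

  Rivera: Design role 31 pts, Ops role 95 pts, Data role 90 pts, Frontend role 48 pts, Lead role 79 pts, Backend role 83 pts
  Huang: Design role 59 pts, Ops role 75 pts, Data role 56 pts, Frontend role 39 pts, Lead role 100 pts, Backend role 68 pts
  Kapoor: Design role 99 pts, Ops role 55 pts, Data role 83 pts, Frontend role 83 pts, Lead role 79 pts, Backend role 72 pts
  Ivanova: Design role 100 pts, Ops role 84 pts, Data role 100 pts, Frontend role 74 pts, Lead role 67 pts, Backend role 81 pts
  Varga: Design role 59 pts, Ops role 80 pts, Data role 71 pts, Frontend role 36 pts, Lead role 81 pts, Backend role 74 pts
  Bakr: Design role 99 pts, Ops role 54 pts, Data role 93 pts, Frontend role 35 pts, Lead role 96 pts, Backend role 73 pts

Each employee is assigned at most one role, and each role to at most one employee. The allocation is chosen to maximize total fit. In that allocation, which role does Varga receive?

Varga receives Backend role.

Optimal: Rivera→Ops role (95 pts), Huang→Lead role (100 pts), Kapoor→Frontend role (83 pts), Ivanova→Data role (100 pts), Varga→Backend role (74 pts), Bakr→Design role (99 pts) — total 95+100+83+100+74+99 = 551 pts.
Row-greedy (each employee in turn takes its best remaining role) gives 503 pts, worse by 48.
Swapping Bakr↔Rivera (Bakr→Ops role 54 pts, Rivera→Design role 31 pts) loses 109.
No other one-to-one assignment exceeds 551 pts.
Varga's own top role is Lead role (81 pts), but forcing Varga→Lead role and reassigning the rest optimally gives only 526 pts — worse by 25.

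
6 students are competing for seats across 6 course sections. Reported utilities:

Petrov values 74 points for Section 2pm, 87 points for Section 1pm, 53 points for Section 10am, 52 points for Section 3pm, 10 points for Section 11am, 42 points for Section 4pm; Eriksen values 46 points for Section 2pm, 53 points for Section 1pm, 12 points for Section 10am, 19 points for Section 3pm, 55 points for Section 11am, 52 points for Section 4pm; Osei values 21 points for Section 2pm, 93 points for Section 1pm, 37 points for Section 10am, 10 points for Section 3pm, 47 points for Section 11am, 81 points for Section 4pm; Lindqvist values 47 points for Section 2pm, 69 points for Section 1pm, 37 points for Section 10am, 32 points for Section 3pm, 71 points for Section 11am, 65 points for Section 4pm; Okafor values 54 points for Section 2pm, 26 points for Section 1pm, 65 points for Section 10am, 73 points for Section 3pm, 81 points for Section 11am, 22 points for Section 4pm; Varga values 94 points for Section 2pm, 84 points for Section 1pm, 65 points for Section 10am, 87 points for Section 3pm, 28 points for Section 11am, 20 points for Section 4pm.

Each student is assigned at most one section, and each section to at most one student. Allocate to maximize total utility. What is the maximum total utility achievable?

This is the linear assignment problem.
Optimal: Petrov→Section 2pm (74 points), Eriksen→Section 4pm (52 points), Osei→Section 1pm (93 points), Lindqvist→Section 11am (71 points), Okafor→Section 10am (65 points), Varga→Section 3pm (87 points) — total 74+52+93+71+65+87 = 442 points.
Row-greedy (each student in turn takes its best remaining section) gives 408 points, worse by 34.
Next-best assignment: Petrov→Section 2pm, Eriksen→Section 11am, Osei→Section 1pm, Lindqvist→Section 4pm, Okafor→Section 10am, Varga→Section 3pm = 439 points.

Max total: 442 points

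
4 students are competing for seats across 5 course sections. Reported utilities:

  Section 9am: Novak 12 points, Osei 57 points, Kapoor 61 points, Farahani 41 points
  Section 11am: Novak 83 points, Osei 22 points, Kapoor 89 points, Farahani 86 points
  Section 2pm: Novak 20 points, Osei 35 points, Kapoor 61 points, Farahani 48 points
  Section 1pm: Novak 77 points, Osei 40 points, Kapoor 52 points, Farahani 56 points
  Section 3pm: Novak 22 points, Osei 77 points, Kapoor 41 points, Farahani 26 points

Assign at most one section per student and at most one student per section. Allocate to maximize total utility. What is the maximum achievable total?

Max total: 301 points

Treat this as an assignment problem: match each student to one section.
Optimal: Novak→Section 1pm (77 points), Osei→Section 3pm (77 points), Kapoor→Section 9am (61 points), Farahani→Section 11am (86 points) — total 77+77+61+86 = 301 points.
Column-greedy (each section in turn goes to its best remaining student) gives 259 points, worse by 42.
Swapping Novak↔Kapoor (Novak→Section 9am 12 points, Kapoor→Section 1pm 52 points) loses 74.
No other one-to-one assignment exceeds 301 points.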